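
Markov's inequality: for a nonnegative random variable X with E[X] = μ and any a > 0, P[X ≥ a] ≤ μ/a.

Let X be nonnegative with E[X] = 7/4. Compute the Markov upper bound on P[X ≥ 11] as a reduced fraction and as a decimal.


μ = E[X] = 7/4, a = 11.
Markov: P[X ≥ 11] ≤ μ/a = (7/4)/11 = 7/44.
Numerically: ≈ 0.15909.
(Since a = 11 > μ = 1.75000, the bound 7/44 is < 1 and informative.)

P[X ≥ 11] ≤ 7/44 ≈ 0.15909.


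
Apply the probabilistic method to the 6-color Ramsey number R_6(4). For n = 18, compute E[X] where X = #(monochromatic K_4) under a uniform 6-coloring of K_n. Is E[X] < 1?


E[X] = C(18, 4) · 6^{1 − 6} = 3060 · 6^{−5} = 3060/7776.
As a reduced fraction: E[X] = 85/216 ≈ 0.39352.
Is E[X] < 1? YES.
Since E[X] < 1, there exists a 6-coloring of K_{18} with no monochromatic K_4; hence R_6(4) > 18.

E[X] = 85/216 ≈ 0.39352; E[X] < 1, so R_6(4) > 18.


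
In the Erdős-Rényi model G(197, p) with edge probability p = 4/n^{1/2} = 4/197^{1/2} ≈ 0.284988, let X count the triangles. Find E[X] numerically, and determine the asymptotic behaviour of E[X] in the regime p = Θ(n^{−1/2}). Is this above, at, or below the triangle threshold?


Number of potential triangles: C(197, 3) = 1254890.
Each occurs with probability p³ ≈ (0.284988)³ ≈ 2.31462497e-02.
By linearity: E[X] = C(197, 3)·p³ ≈ 1254890 · 2.31462497e-02 ≈ 29045.997339.
Since α = 1/2 < 1, p = c/n^{1/2} ≫ 1/n is above the triangle threshold p ~ 1/n. Asymptotically E[X] ~ (c³/6)·n^{3(1−α)} = (4³/6)·n^{1.5} → ∞; triangles are abundant w.h.p.

E[X] ≈ 29045.997339; in regime p = Θ(1/n^{1/2}) E[X] diverges (above the triangle threshold p ~ 1/n).


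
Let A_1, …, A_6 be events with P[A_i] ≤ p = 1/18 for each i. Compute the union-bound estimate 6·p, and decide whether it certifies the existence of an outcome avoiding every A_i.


Union bound: P[∪_{i=1}^{6} A_i] ≤ Σ_i P[A_i] ≤ 6·p = 6·(1/18) = 1/3.
Numerically: 1/3 ≈ 0.333.
Is 1/3 < 1? YES.
Since P[∪ A_i] ≤ 1/3 < 1, the complement has P[∩ A_i^c] ≥ 1 − 1/3 = 2/3 > 0, so some outcome avoids every A_i.

6·p = 1/3 ≈ 0.333; existence CERTIFIED by the union bound.


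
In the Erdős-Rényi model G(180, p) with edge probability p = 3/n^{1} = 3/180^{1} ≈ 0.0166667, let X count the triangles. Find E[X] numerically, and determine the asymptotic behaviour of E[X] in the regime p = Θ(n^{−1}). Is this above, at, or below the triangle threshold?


Number of potential triangles: C(180, 3) = 955860.
Each occurs with probability p³ ≈ (0.0166667)³ ≈ 4.62962963e-06.
By linearity: E[X] = C(180, 3)·p³ ≈ 955860 · 4.62962963e-06 ≈ 4.425278.
Here α = 1, so p = 3/n is exactly at the triangle threshold p ~ 1/n. Asymptotically E[X] → c³/6 = 3³/6 = 9/2 ≈ 4.500000, a bounded constant. In this regime the triangle count is asymptotically Poisson(c³/6).

E[X] ≈ 4.425278; in regime p = Θ(1/n^{1}) E[X] stays bounded (at the triangle threshold p ~ 1/n).


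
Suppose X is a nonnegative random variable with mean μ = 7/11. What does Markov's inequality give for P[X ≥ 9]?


μ = E[X] = 7/11, a = 9.
Markov: P[X ≥ 9] ≤ μ/a = (7/11)/9 = 7/99.
Numerically: ≈ 0.070707.
(Since a = 9 > μ = 0.636364, the bound 7/99 is < 1 and informative.)

P[X ≥ 9] ≤ 7/99 ≈ 0.070707.


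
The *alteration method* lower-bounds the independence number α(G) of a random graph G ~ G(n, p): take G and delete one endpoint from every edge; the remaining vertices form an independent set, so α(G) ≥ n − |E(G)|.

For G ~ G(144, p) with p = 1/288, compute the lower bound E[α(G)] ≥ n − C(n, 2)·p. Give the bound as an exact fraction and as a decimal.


E[|E(G)|] = C(144, 2)·p = 10296 · (1/288) = 143/4.
E[α(G)] ≥ n − E[|E(G)|] = 144 − 143/4 = 433/4.
Numerically: ≈ 108.250.
(This is only a lower bound; the true E[α(G)] may be larger.)

E[α(G)] ≥ 433/4 ≈ 108.250.


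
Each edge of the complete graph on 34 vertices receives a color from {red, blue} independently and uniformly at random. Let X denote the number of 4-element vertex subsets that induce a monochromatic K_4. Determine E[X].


Let X = Σ_S X_S over the C(34, 4) = 46376 subsets S of size 4, where X_S = 1 if the K_4 on S is monochromatic.
For a fixed S, the K_4 on S has C(4, 2) = 6 edges. P[all 6 edges red] = (1/2)^6, and likewise for blue, so P[monochromatic] = 2·(1/2)^6 = 2^{1 − 6} = 1/32.
Summing: E[X] = C(34, 4) · 2^{1 − 6} = 46376 · 1/32 = 5797/4.
Numerically: E[X] ≈ 1449.25000.

E[X] = C(34,4)·2^(1−C(4,2)) = 5797/4 ≈ 1449.25000.


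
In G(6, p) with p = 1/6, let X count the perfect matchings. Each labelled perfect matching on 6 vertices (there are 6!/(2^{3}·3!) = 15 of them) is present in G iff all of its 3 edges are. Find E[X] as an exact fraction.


K_6 has 6!/(2^{3}·3!) = 15 labelled perfect matchings.
For each such perfect matching H, let X_H = 1 if all 3 edges of H are present in G. Then P[X_H = 1] = p^{3} = (1/6)^{3} = 1/216.
Summing the indicators: E[X] = Σ_H E[X_H] = 15 · p^{3} = 15 · 1/216 = 5/72.
Numerically: E[X] ≈ 0.0694444.

E[X] = 15 · (1/6)^{3} = 5/72 ≈ 0.0694444.


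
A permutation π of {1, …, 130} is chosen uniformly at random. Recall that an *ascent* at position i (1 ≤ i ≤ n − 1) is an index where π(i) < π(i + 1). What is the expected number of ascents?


Write X = Σ X_I over i = 1, …, 129, with X_I the indicator of one ascent.
There are 129 indicators.
For each fixed i, the pair (π(i), π(i+1)) is a uniformly random ordered pair of distinct values from {1, …, 130}; by symmetry P[π(i) < π(i+1)] = 1/2.
By linearity: E[X] = 129 · (1/2) = (130 − 1) · (1/2) = 129/2 ≈ 64.500000.

E[X] = 129/2 = 64.500000.


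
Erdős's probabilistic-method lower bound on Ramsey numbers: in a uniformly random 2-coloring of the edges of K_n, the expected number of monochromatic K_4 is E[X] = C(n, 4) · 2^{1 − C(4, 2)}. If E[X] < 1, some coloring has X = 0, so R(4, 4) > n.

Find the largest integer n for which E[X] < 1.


We need C(n, 4) · 2^{1 − 6} < 1, i.e. C(n, 4) < 2^{6 − 1} = 32.
Check values of n near the boundary:
  n = 5: C(5, 4) = 5; 5 < 32? YES
  n = 6: C(6, 4) = 15; 15 < 32? YES
  n = 7: C(7, 4) = 35; 35 < 32? NO
  n = 8: C(8, 4) = 70; 70 < 32? NO
  n = 9: C(9, 4) = 126; 126 < 32? NO
The largest n with C(n, 4) < 32 is n = 6 (where E[X] = 15/32 ≈ 0.468750). Hence R(4, 4) > 6, i.e. R(4, 4) ≥ 7.

Largest n = 6; hence R(4, 4) > 6.


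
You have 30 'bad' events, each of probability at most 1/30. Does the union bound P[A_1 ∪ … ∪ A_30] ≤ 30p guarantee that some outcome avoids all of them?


Union bound: P[∪_{i=1}^{30} A_i] ≤ Σ_i P[A_i] ≤ 30·p = 30·(1/30) = 1.
Numerically: 1 ≈ 1.00000.
Is 1 < 1? NO.
Since the bound 1 is ≥ 1, the union bound is uninformative here; it does NOT by itself certify existence.

30·p = 1 ≈ 1.00000; existence NOT certified by the union bound.


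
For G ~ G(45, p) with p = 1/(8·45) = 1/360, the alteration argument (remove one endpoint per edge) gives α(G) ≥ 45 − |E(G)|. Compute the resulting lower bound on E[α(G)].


E[|E(G)|] = C(45, 2)·p = 990 · (1/360) = 11/4.
E[α(G)] ≥ n − E[|E(G)|] = 45 − 11/4 = 169/4.
Numerically: ≈ 42.250.
(This is only a lower bound; the true E[α(G)] may be larger.)

E[α(G)] ≥ 169/4 ≈ 42.250.


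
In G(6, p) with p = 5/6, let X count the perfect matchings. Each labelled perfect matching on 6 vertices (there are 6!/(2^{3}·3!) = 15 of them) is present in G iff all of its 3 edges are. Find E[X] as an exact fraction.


K_6 has 6!/(2^{3}·3!) = 15 labelled perfect matchings.
For each such perfect matching H, let X_H = 1 if all 3 edges of H are present in G. Then P[X_H = 1] = p^{3} = (5/6)^{3} = 125/216.
Summing the indicators: E[X] = Σ_H E[X_H] = 15 · p^{3} = 15 · 125/216 = 625/72.
Numerically: E[X] ≈ 8.6806.

E[X] = 15 · (5/6)^{3} = 625/72 ≈ 8.6806.


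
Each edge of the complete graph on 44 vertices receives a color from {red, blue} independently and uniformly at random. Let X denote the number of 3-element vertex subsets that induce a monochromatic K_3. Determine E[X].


Let X = Σ_S X_S over the C(44, 3) = 13244 subsets S of size 3, where X_S = 1 if the K_3 on S is monochromatic.
For a fixed S, the K_3 on S has C(3, 2) = 3 edges. P[all 3 edges red] = (1/2)^3, and likewise for blue, so P[monochromatic] = 2·(1/2)^3 = 2^{1 − 3} = 1/4.
By linearity: E[X] = C(44, 3) · 2^{1 − 3} = 13244 · 1/4 = 3311.
Numerically: E[X] ≈ 3311.00000.

E[X] = C(44,3)·2^(1−C(3,2)) = 3311 ≈ 3311.00000.


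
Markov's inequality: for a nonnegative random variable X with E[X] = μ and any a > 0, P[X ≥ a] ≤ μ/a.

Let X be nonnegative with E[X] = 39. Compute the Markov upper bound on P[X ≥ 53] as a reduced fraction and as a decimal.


μ = E[X] = 39, a = 53.
Markov: P[X ≥ 53] ≤ μ/a = (39)/53 = 39/53.
Numerically: ≈ 0.736.
(Since a = 53 > μ = 39.000, the bound 39/53 is < 1 and informative.)

P[X ≥ 53] ≤ 39/53 ≈ 0.736.


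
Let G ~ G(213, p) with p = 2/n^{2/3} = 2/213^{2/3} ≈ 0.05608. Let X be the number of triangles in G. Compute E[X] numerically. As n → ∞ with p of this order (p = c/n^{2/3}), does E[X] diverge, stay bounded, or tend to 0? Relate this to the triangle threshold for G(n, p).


Number of potential triangles: C(213, 3) = 1587986.
Each occurs with probability p³ ≈ (0.05608)³ ≈ 1.763319e-04.
By linearity: E[X] = C(213, 3)·p³ ≈ 1587986 · 1.763319e-04 ≈ 280.0125.
Since α = 2/3 < 1, p = c/n^{2/3} ≫ 1/n is above the triangle threshold p ~ 1/n. Asymptotically E[X] ~ (c³/6)·n^{3(1−α)} = (2³/6)·n^{1} → ∞; triangles are abundant w.h.p.

E[X] ≈ 280.0125; in regime p = Θ(1/n^{2/3}) E[X] diverges (above the triangle threshold p ~ 1/n).


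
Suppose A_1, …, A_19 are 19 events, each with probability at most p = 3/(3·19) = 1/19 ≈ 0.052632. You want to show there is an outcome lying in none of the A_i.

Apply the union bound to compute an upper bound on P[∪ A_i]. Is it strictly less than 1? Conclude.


Union bound: P[∪_{i=1}^{19} A_i] ≤ Σ_i P[A_i] ≤ 19·p = 19·(1/19) = 1.
Numerically: 1 ≈ 1.000000.
Is 1 < 1? NO.
Since the bound 1 is ≥ 1, the union bound is uninformative here; it does NOT by itself certify existence.

19·p = 1 ≈ 1.000000; existence NOT certified by the union bound.


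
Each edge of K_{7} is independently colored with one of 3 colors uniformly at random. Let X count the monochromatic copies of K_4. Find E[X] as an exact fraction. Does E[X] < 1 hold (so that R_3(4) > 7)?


E[X] = C(7, 4) · 3^{1 − 6} = 35 · 3^{−5} = 35/243.
As a reduced fraction: E[X] = 35/243 ≈ 0.1440329.
Is E[X] < 1? YES.
Since E[X] < 1, there exists a 3-coloring of K_{7} with no monochromatic K_4; hence R_3(4) > 7.

E[X] = 35/243 ≈ 0.1440329; E[X] < 1, so R_3(4) > 7.


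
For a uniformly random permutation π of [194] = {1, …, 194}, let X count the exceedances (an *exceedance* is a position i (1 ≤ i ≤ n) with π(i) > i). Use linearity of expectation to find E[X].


Write X = Σ_{i=1}^{194} X_i, where X_i = 1_{π(i) > i}.
For each fixed i, π(i) is uniform over {1, …, 194} (marginal of a uniform permutation), so P[π(i) > i] = (n − i)/n. Summing: Σ_{i=1}^{194} (n − i)/n = (0 + 1 + … + 193)/194 = 194(194 − 1)/(2·194) = (194 − 1)/2.
Hence E[X] = Σ_{i=1}^{194} (194 − i)/194 = 193/2 ≈ 96.50000.

E[X] = 193/2 = 96.50000.


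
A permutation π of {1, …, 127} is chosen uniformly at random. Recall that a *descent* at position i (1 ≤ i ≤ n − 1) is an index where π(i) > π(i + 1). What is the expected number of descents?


Write X = Σ X_I over i = 1, …, 126, with X_I the indicator of one descent.
There are 126 indicators.
For each fixed i, the pair (π(i), π(i+1)) is a uniformly random ordered pair of distinct values from {1, …, 127}; by symmetry P[π(i) > π(i+1)] = 1/2.
By linearity: E[X] = 126 · (1/2) = (127 − 1) · (1/2) = 63 ≈ 63.000.

E[X] = 63 = 63.000.


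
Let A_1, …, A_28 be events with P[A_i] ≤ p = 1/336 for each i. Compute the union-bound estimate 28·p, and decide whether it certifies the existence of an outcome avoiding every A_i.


Union bound: P[∪_{i=1}^{28} A_i] ≤ Σ_i P[A_i] ≤ 28·p = 28·(1/336) = 1/12.
Numerically: 1/12 ≈ 0.08333.
Is 1/12 < 1? YES.
Since P[∪ A_i] ≤ 1/12 < 1, the complement has P[∩ A_i^c] ≥ 1 − 1/12 = 11/12 > 0, so some outcome avoids every A_i.

28·p = 1/12 ≈ 0.08333; existence CERTIFIED by the union bound.


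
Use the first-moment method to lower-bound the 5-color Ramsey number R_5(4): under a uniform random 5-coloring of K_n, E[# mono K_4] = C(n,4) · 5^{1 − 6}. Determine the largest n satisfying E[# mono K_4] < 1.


We need C(n, 4) · 5^{1 − 6} < 1, i.e. C(n, 4) < 5^{6 − 1} = 3125.
Check values of n near the boundary:
  n = 15: C(15, 4) = 1365; 1365 < 3125? YES
  n = 16: C(16, 4) = 1820; 1820 < 3125? YES
  n = 17: C(17, 4) = 2380; 2380 < 3125? YES
  n = 18: C(18, 4) = 3060; 3060 < 3125? YES
  n = 19: C(19, 4) = 3876; 3876 < 3125? NO
  n = 20: C(20, 4) = 4845; 4845 < 3125? NO
  n = 21: C(21, 4) = 5985; 5985 < 3125? NO
The largest n with C(n, 4) < 3125 is n = 18 (where E[X] = 612/625 ≈ 0.97920). Hence R_5(4) > 18, i.e. R_5(4) ≥ 19.

Largest n = 18; hence R_5(4) > 18.


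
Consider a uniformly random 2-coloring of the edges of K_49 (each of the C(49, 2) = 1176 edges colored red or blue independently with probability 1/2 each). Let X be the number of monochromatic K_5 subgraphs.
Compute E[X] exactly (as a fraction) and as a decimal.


Let X = Σ_S X_S over the C(49, 5) = 1906884 subsets S of size 5, where X_S = 1 if the K_5 on S is monochromatic.
For a fixed S, the K_5 on S has C(5, 2) = 10 edges. P[all 10 edges red] = (1/2)^10, and likewise for blue, so P[monochromatic] = 2·(1/2)^10 = 2^{1 − 10} = 1/512.
By linearity of expectation: E[X] = C(49, 5) · 2^{1 − 10} = 1906884 · 1/512 = 476721/128.
Numerically: E[X] ≈ 3724.383.

E[X] = C(49,5)·2^(1−C(5,2)) = 476721/128 ≈ 3724.383.


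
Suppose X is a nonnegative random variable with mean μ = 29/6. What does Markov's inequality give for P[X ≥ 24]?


μ = E[X] = 29/6, a = 24.
Markov: P[X ≥ 24] ≤ μ/a = (29/6)/24 = 29/144.
Numerically: ≈ 0.20139.
(Since a = 24 > μ = 4.83333, the bound 29/144 is < 1 and informative.)

P[X ≥ 24] ≤ 29/144 ≈ 0.20139.


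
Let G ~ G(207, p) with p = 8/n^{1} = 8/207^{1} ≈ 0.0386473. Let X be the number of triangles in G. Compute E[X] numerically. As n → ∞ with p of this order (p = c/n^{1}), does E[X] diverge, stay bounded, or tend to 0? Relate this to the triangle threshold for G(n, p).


Number of potential triangles: C(207, 3) = 1456935.
Each occurs with probability p³ ≈ (0.0386473)³ ≈ 5.77243332e-05.
By linearity: E[X] = C(207, 3)·p³ ≈ 1456935 · 5.77243332e-05 ≈ 84.100601.
Here α = 1, so p = 8/n is exactly at the triangle threshold p ~ 1/n. Asymptotically E[X] → c³/6 = 8³/6 = 256/3 ≈ 85.333333, a bounded constant. In this regime the triangle count is asymptotically Poisson(c³/6).

E[X] ≈ 84.100601; in regime p = Θ(1/n^{1}) E[X] stays bounded (at the triangle threshold p ~ 1/n).


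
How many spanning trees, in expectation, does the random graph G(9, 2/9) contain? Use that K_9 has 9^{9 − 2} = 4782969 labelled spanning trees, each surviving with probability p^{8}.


K_9 has 9^{9 − 2} = 4782969 labelled spanning trees.
For each such spanning tree H, let X_H = 1 if all 8 edges of H are present in G. Then P[X_H = 1] = p^{8} = (2/9)^{8} = 256/43046721.
By linearity: E[X] = Σ_H E[X_H] = 4782969 · p^{8} = 4782969 · 256/43046721 = 256/9.
Numerically: E[X] ≈ 28.4.

E[X] = 4782969 · (2/9)^{8} = 256/9 ≈ 28.4.


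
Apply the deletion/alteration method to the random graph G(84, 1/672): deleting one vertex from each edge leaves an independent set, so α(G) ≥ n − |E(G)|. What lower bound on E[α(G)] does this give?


E[|E(G)|] = C(84, 2)·p = 3486 · (1/672) = 83/16.
E[α(G)] ≥ n − E[|E(G)|] = 84 − 83/16 = 1261/16.
Numerically: ≈ 78.812.
(This is only a lower bound; the true E[α(G)] may be larger.)

E[α(G)] ≥ 1261/16 ≈ 78.812.


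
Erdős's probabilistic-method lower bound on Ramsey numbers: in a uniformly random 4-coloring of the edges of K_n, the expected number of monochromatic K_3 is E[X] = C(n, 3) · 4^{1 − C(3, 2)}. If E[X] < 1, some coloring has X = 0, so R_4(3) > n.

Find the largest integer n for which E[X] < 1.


We need C(n, 3) · 4^{1 − 3} < 1, i.e. C(n, 3) < 4^{3 − 1} = 16.
Check values of n near the boundary:
  n = 3: C(3, 3) = 1; 1 < 16? YES
  n = 4: C(4, 3) = 4; 4 < 16? YES
  n = 5: C(5, 3) = 10; 10 < 16? YES
  n = 6: C(6, 3) = 20; 20 < 16? NO
  n = 7: C(7, 3) = 35; 35 < 16? NO
  n = 8: C(8, 3) = 56; 56 < 16? NO
The largest n with C(n, 3) < 16 is n = 5 (where E[X] = 5/8 ≈ 0.625000). Hence R_4(3) > 5, i.e. R_4(3) ≥ 6.

Largest n = 5; hence R_4(3) > 5.


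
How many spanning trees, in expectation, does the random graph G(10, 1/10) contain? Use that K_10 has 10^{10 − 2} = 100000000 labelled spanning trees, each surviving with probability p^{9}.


K_10 has 10^{10 − 2} = 100000000 labelled spanning trees.
For each such spanning tree H, let X_H = 1 if all 9 edges of H are present in G. Then P[X_H = 1] = p^{9} = (1/10)^{9} = 1/1000000000.
By linearity of expectation: E[X] = Σ_H E[X_H] = 100000000 · p^{9} = 100000000 · 1/1000000000 = 1/10.
Numerically: E[X] ≈ 0.1.

E[X] = 100000000 · (1/10)^{9} = 1/10 ≈ 0.1.


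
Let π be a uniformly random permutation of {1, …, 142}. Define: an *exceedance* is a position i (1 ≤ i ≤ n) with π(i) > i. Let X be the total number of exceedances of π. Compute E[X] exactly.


Write X = Σ_{i=1}^{142} X_i, where X_i = 1_{π(i) > i}.
For each fixed i, π(i) is uniform over {1, …, 142} (marginal of a uniform permutation), so P[π(i) > i] = (n − i)/n. Summing: Σ_{i=1}^{142} (n − i)/n = (0 + 1 + … + 141)/142 = 142(142 − 1)/(2·142) = (142 − 1)/2.
Hence E[X] = Σ_{i=1}^{142} (142 − i)/142 = 141/2 ≈ 70.500.

E[X] = 141/2 = 70.500.


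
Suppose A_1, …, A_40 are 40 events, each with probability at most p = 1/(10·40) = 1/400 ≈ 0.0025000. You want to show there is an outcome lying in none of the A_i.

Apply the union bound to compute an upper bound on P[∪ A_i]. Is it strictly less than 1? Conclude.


Union bound: P[∪_{i=1}^{40} A_i] ≤ Σ_i P[A_i] ≤ 40·p = 40·(1/400) = 1/10.
Numerically: 1/10 ≈ 0.1000000.
Is 1/10 < 1? YES.
Since P[∪ A_i] ≤ 1/10 < 1, the complement has P[∩ A_i^c] ≥ 1 − 1/10 = 9/10 > 0, so some outcome avoids every A_i.

40·p = 1/10 ≈ 0.1000000; existence CERTIFIED by the union bound.


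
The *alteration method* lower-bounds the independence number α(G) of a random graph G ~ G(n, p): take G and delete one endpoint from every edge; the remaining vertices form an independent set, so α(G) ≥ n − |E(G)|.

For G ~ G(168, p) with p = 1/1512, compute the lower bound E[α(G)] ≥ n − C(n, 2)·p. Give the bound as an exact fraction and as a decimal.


E[|E(G)|] = C(168, 2)·p = 14028 · (1/1512) = 167/18.
E[α(G)] ≥ n − E[|E(G)|] = 168 − 167/18 = 2857/18.
Numerically: ≈ 158.7222.
(This is only a lower bound; the true E[α(G)] may be larger.)

E[α(G)] ≥ 2857/18 ≈ 158.7222.


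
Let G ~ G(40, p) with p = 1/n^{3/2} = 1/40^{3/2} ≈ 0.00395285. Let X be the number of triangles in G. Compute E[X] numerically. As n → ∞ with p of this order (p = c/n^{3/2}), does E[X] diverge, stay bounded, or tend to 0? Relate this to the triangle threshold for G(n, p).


Number of potential triangles: C(40, 3) = 9880.
Each occurs with probability p³ ≈ (0.00395285)³ ≈ 6.17632356e-08.
By linearity: E[X] = C(40, 3)·p³ ≈ 9880 · 6.17632356e-08 ≈ 0.000610.
Since α = 3/2 > 1, p = c/n^{3/2} = o(1/n) is below the triangle threshold p ~ 1/n. Asymptotically E[X] ~ (c³/6)·n^{3(1−α)} = (1³/6)·n^{-1.5} → 0, so by Markov's inequality G has no triangles w.h.p.

E[X] ≈ 0.000610; in regime p = Θ(1/n^{3/2}) E[X] tends to 0 (below the triangle threshold p ~ 1/n).


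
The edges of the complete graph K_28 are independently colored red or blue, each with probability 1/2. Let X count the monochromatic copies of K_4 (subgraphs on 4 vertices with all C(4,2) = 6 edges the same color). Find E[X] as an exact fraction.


Let X = Σ_S X_S over the C(28, 4) = 20475 subsets S of size 4, where X_S = 1 if the K_4 on S is monochromatic.
For a fixed S, the K_4 on S has C(4, 2) = 6 edges. P[all 6 edges red] = (1/2)^6, and likewise for blue, so P[monochromatic] = 2·(1/2)^6 = 2^{1 − 6} = 1/32.
By linearity of expectation: E[X] = C(28, 4) · 2^{1 − 6} = 20475 · 1/32 = 20475/32.
Numerically: E[X] ≈ 639.8438.

E[X] = C(28,4)·2^(1−C(4,2)) = 20475/32 ≈ 639.8438.


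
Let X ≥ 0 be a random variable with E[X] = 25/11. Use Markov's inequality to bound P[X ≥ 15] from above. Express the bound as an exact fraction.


μ = E[X] = 25/11, a = 15.
Markov: P[X ≥ 15] ≤ μ/a = (25/11)/15 = 5/33.
Numerically: ≈ 0.15152.
(Since a = 15 > μ = 2.27273, the bound 5/33 is < 1 and informative.)

P[X ≥ 15] ≤ 5/33 ≈ 0.15152.


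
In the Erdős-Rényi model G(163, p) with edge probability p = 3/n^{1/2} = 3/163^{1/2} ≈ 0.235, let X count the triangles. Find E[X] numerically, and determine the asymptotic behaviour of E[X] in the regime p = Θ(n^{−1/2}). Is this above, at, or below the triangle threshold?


Number of potential triangles: C(163, 3) = 708561.
Each occurs with probability p³ ≈ (0.235)³ ≈ 1.297425e-02.
By linearity: E[X] = C(163, 3)·p³ ≈ 708561 · 1.297425e-02 ≈ 9193.0496.
Since α = 1/2 < 1, p = c/n^{1/2} ≫ 1/n is above the triangle threshold p ~ 1/n. Asymptotically E[X] ~ (c³/6)·n^{3(1−α)} = (3³/6)·n^{1.5} → ∞; triangles are abundant w.h.p.

E[X] ≈ 9193.0496; in regime p = Θ(1/n^{1/2}) E[X] diverges (above the triangle threshold p ~ 1/n).


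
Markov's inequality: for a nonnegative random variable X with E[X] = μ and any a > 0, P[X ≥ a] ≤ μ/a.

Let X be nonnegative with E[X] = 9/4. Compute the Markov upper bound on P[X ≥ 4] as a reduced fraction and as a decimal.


μ = E[X] = 9/4, a = 4.
Markov: P[X ≥ 4] ≤ μ/a = (9/4)/4 = 9/16.
Numerically: ≈ 0.5625.
(Since a = 4 > μ = 2.2500, the bound 9/16 is < 1 and informative.)

P[X ≥ 4] ≤ 9/16 ≈ 0.5625.


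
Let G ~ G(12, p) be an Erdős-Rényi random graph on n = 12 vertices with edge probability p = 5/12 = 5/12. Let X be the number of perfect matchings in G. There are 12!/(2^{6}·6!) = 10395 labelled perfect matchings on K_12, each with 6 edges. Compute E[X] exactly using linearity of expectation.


K_12 has 12!/(2^{6}·6!) = 10395 labelled perfect matchings.
For each such perfect matching H, let X_H = 1 if all 6 edges of H are present in G. Then P[X_H = 1] = p^{6} = (5/12)^{6} = 15625/2985984.
By linearity of expectation: E[X] = Σ_H E[X_H] = 10395 · p^{6} = 10395 · 15625/2985984 = 6015625/110592.
Numerically: E[X] ≈ 54.3948.

E[X] = 10395 · (5/12)^{6} = 6015625/110592 ≈ 54.3948.


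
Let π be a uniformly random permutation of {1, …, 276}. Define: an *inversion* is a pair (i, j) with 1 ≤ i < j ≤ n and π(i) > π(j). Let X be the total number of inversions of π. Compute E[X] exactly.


Write X = Σ X_I over the C(276, 2) = 37950 pairs i < j, with X_I the indicator of one inversion.
There are 37950 indicators.
For each fixed pair i < j, the values π(i) and π(j) are two distinct elements of {1, …, 276} in uniformly random order; by symmetry P[π(i) > π(j)] = 1/2.
By linearity: E[X] = 37950 · (1/2) = C(276, 2) · (1/2) = 37950/2 = 18975 ≈ 18975.000000.

E[X] = 18975 = 18975.000000.


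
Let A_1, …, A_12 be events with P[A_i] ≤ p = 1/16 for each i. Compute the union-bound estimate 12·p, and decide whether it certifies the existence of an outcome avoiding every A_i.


Union bound: P[∪_{i=1}^{12} A_i] ≤ Σ_i P[A_i] ≤ 12·p = 12·(1/16) = 3/4.
Numerically: 3/4 ≈ 0.750000.
Is 3/4 < 1? YES.
Since P[∪ A_i] ≤ 3/4 < 1, the complement has P[∩ A_i^c] ≥ 1 − 3/4 = 1/4 > 0, so some outcome avoids every A_i.

12·p = 3/4 ≈ 0.750000; existence CERTIFIED by the union bound.


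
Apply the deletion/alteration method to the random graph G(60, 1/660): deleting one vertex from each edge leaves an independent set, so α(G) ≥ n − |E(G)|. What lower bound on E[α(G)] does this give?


E[|E(G)|] = C(60, 2)·p = 1770 · (1/660) = 59/22.
E[α(G)] ≥ n − E[|E(G)|] = 60 − 59/22 = 1261/22.
Numerically: ≈ 57.318.
(This is only a lower bound; the true E[α(G)] may be larger.)

E[α(G)] ≥ 1261/22 ≈ 57.318.


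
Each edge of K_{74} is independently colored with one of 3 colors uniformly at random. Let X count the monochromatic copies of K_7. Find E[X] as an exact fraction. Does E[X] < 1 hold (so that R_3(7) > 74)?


E[X] = C(74, 7) · 3^{1 − 21} = 1799579064 · 3^{−20} = 1799579064/3486784401.
As a reduced fraction: E[X] = 599859688/1162261467 ≈ 0.516114.
Is E[X] < 1? YES.
Since E[X] < 1, there exists a 3-coloring of K_{74} with no monochromatic K_7; hence R_3(7) > 74.

E[X] = 599859688/1162261467 ≈ 0.516114; E[X] < 1, so R_3(7) > 74.


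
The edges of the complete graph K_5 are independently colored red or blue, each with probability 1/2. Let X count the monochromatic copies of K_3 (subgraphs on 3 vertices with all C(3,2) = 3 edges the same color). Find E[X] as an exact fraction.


Let X = Σ_S X_S over the C(5, 3) = 10 subsets S of size 3, where X_S = 1 if the K_3 on S is monochromatic.
For a fixed S, the K_3 on S has C(3, 2) = 3 edges. P[all 3 edges red] = (1/2)^3, and likewise for blue, so P[monochromatic] = 2·(1/2)^3 = 2^{1 − 3} = 1/4.
By linearity: E[X] = C(5, 3) · 2^{1 − 3} = 10 · 1/4 = 5/2.
Numerically: E[X] ≈ 2.500000.

E[X] = C(5,3)·2^(1−C(3,2)) = 5/2 ≈ 2.500000.


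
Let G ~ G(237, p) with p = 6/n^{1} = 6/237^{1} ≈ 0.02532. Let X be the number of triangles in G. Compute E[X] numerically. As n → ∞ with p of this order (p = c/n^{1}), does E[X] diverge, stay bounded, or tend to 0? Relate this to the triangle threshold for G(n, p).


Number of potential triangles: C(237, 3) = 2190670.
Each occurs with probability p³ ≈ (0.02532)³ ≈ 1.622590e-05.
By linearity: E[X] = C(237, 3)·p³ ≈ 2190670 · 1.622590e-05 ≈ 35.5456.
Here α = 1, so p = 6/n is exactly at the triangle threshold p ~ 1/n. Asymptotically E[X] → c³/6 = 6³/6 = 36 ≈ 36.0000, a bounded constant. In this regime the triangle count is asymptotically Poisson(c³/6).

E[X] ≈ 35.5456; in regime p = Θ(1/n^{1}) E[X] stays bounded (at the triangle threshold p ~ 1/n).


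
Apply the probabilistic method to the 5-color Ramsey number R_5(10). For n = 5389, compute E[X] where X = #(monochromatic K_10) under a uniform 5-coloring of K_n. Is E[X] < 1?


E[X] = C(5389, 10) · 5^{1 − 45} = 5645340767466558997768874792926 · 5^{−44} = 5645340767466558997768874792926/5684341886080801486968994140625.
As a reduced fraction: E[X] = 5645340767466558997768874792926/5684341886080801486968994140625 ≈ 0.99314.
Is E[X] < 1? YES.
Since E[X] < 1, there exists a 5-coloring of K_{5389} with no monochromatic K_10; hence R_5(10) > 5389.

E[X] = 5645340767466558997768874792926/5684341886080801486968994140625 ≈ 0.99314; E[X] < 1, so R_5(10) > 5389.


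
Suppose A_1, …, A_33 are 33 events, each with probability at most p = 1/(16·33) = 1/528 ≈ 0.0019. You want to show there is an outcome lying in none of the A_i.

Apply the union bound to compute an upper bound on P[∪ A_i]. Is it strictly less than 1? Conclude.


Union bound: P[∪_{i=1}^{33} A_i] ≤ Σ_i P[A_i] ≤ 33·p = 33·(1/528) = 1/16.
Numerically: 1/16 ≈ 0.0625.
Is 1/16 < 1? YES.
Since P[∪ A_i] ≤ 1/16 < 1, the complement has P[∩ A_i^c] ≥ 1 − 1/16 = 15/16 > 0, so some outcome avoids every A_i.

33·p = 1/16 ≈ 0.0625; existence CERTIFIED by the union bound.


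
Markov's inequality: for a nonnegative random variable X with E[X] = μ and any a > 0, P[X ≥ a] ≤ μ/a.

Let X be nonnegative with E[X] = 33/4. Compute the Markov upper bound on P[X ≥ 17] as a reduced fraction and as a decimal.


μ = E[X] = 33/4, a = 17.
Markov: P[X ≥ 17] ≤ μ/a = (33/4)/17 = 33/68.
Numerically: ≈ 0.485.
(Since a = 17 > μ = 8.250, the bound 33/68 is < 1 and informative.)

P[X ≥ 17] ≤ 33/68 ≈ 0.485.


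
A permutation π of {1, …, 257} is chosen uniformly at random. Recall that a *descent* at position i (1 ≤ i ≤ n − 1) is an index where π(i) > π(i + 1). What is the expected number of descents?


Write X = Σ X_I over i = 1, …, 256, with X_I the indicator of one descent.
There are 256 indicators.
For each fixed i, the pair (π(i), π(i+1)) is a uniformly random ordered pair of distinct values from {1, …, 257}; by symmetry P[π(i) > π(i+1)] = 1/2.
By linearity: E[X] = 256 · (1/2) = (257 − 1) · (1/2) = 128 ≈ 128.0000.

E[X] = 128 = 128.0000.


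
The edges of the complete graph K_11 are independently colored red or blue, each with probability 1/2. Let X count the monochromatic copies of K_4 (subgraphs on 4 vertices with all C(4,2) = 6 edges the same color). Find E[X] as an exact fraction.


Let X = Σ_S X_S over the C(11, 4) = 330 subsets S of size 4, where X_S = 1 if the K_4 on S is monochromatic.
For a fixed S, the K_4 on S has C(4, 2) = 6 edges. P[all 6 edges red] = (1/2)^6, and likewise for blue, so P[monochromatic] = 2·(1/2)^6 = 2^{1 − 6} = 1/32.
By linearity of expectation: E[X] = C(11, 4) · 2^{1 − 6} = 330 · 1/32 = 165/16.
Numerically: E[X] ≈ 10.312.

E[X] = C(11,4)·2^(1−C(4,2)) = 165/16 ≈ 10.312.


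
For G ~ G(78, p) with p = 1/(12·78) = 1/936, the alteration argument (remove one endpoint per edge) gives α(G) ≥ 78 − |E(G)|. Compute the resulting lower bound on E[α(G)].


E[|E(G)|] = C(78, 2)·p = 3003 · (1/936) = 77/24.
E[α(G)] ≥ n − E[|E(G)|] = 78 − 77/24 = 1795/24.
Numerically: ≈ 74.792.
(This is only a lower bound; the true E[α(G)] may be larger.)

E[α(G)] ≥ 1795/24 ≈ 74.792.


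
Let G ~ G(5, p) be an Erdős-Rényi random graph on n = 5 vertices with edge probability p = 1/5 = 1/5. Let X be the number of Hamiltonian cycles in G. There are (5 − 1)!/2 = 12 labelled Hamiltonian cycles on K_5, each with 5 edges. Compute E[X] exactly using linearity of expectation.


K_5 has (5 − 1)!/2 = 12 labelled Hamiltonian cycles.
For each such Hamiltonian cycle H, let X_H = 1 if all 5 edges of H are present in G. Then P[X_H = 1] = p^{5} = (1/5)^{5} = 1/3125.
Summing the indicators: E[X] = Σ_H E[X_H] = 12 · p^{5} = 12 · 1/3125 = 12/3125.
Numerically: E[X] ≈ 0.00384.

E[X] = 12 · (1/5)^{5} = 12/3125 ≈ 0.00384.


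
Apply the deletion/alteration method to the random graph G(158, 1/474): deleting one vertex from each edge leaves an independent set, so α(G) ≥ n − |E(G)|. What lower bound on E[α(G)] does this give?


E[|E(G)|] = C(158, 2)·p = 12403 · (1/474) = 157/6.
E[α(G)] ≥ n − E[|E(G)|] = 158 − 157/6 = 791/6.
Numerically: ≈ 131.833.
(This is only a lower bound; the true E[α(G)] may be larger.)

E[α(G)] ≥ 791/6 ≈ 131.833.


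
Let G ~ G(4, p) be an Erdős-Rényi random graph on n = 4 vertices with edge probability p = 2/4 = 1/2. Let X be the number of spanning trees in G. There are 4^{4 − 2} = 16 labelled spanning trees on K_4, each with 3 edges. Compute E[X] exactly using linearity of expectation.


K_4 has 4^{4 − 2} = 16 labelled spanning trees.
For each such spanning tree H, let X_H = 1 if all 3 edges of H are present in G. Then P[X_H = 1] = p^{3} = (1/2)^{3} = 1/8.
By linearity: E[X] = Σ_H E[X_H] = 16 · p^{3} = 16 · 1/8 = 2.
Numerically: E[X] ≈ 2.

E[X] = 16 · (1/2)^{3} = 2 ≈ 2.


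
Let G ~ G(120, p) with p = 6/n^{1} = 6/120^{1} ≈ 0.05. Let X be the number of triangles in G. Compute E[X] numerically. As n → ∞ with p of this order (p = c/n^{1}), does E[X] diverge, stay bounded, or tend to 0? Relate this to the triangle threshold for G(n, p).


Number of potential triangles: C(120, 3) = 280840.
Each occurs with probability p³ ≈ (0.05)³ ≈ 1.250000e-04.
By linearity: E[X] = C(120, 3)·p³ ≈ 280840 · 1.250000e-04 ≈ 35.1050.
Here α = 1, so p = 6/n is exactly at the triangle threshold p ~ 1/n. Asymptotically E[X] → c³/6 = 6³/6 = 36 ≈ 36.0000, a bounded constant. In this regime the triangle count is asymptotically Poisson(c³/6).

E[X] ≈ 35.1050; in regime p = Θ(1/n^{1}) E[X] stays bounded (at the triangle threshold p ~ 1/n).


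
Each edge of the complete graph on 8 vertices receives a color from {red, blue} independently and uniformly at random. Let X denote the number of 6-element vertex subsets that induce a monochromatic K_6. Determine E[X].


Let X = Σ_S X_S over the C(8, 6) = 28 subsets S of size 6, where X_S = 1 if the K_6 on S is monochromatic.
For a fixed S, the K_6 on S has C(6, 2) = 15 edges. P[all 15 edges red] = (1/2)^15, and likewise for blue, so P[monochromatic] = 2·(1/2)^15 = 2^{1 − 15} = 1/16384.
By linearity of expectation: E[X] = C(8, 6) · 2^{1 − 15} = 28 · 1/16384 = 7/4096.
Numerically: E[X] ≈ 0.002.

E[X] = C(8,6)·2^(1−C(6,2)) = 7/4096 ≈ 0.002.


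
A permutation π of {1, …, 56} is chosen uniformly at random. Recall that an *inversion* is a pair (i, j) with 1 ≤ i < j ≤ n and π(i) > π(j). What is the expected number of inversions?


Write X = Σ X_I over the C(56, 2) = 1540 pairs i < j, with X_I the indicator of one inversion.
There are 1540 indicators.
For each fixed pair i < j, the values π(i) and π(j) are two distinct elements of {1, …, 56} in uniformly random order; by symmetry P[π(i) > π(j)] = 1/2.
By linearity: E[X] = 1540 · (1/2) = C(56, 2) · (1/2) = 1540/2 = 770 ≈ 770.0000.

E[X] = 770 = 770.0000.


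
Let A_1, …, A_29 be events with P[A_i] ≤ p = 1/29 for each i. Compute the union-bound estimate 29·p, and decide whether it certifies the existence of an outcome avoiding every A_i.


Union bound: P[∪_{i=1}^{29} A_i] ≤ Σ_i P[A_i] ≤ 29·p = 29·(1/29) = 1.
Numerically: 1 ≈ 1.00000.
Is 1 < 1? NO.
Since the bound 1 is ≥ 1, the union bound is uninformative here; it does NOT by itself certify existence.

29·p = 1 ≈ 1.00000; existence NOT certified by the union bound.


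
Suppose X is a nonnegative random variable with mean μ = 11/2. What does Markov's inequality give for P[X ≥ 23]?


μ = E[X] = 11/2, a = 23.
Markov: P[X ≥ 23] ≤ μ/a = (11/2)/23 = 11/46.
Numerically: ≈ 0.239130.
(Since a = 23 > μ = 5.500000, the bound 11/46 is < 1 and informative.)

P[X ≥ 23] ≤ 11/46 ≈ 0.239130.


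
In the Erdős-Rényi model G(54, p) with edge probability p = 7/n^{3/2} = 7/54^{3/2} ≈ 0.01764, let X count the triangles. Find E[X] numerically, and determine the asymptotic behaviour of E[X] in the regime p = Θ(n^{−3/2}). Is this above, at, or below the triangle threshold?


Number of potential triangles: C(54, 3) = 24804.
Each occurs with probability p³ ≈ (0.01764)³ ≈ 5.4893662e-06.
By linearity: E[X] = C(54, 3)·p³ ≈ 24804 · 5.4893662e-06 ≈ 0.13616.
Since α = 3/2 > 1, p = c/n^{3/2} = o(1/n) is below the triangle threshold p ~ 1/n. Asymptotically E[X] ~ (c³/6)·n^{3(1−α)} = (7³/6)·n^{-1.5} → 0, so by Markov's inequality G has no triangles w.h.p.

E[X] ≈ 0.13616; in regime p = Θ(1/n^{3/2}) E[X] tends to 0 (below the triangle threshold p ~ 1/n).


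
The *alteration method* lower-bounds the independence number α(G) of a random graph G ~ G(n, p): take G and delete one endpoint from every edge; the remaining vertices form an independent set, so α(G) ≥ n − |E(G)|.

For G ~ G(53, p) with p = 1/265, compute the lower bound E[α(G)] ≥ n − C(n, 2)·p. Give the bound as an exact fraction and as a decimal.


E[|E(G)|] = C(53, 2)·p = 1378 · (1/265) = 26/5.
E[α(G)] ≥ n − E[|E(G)|] = 53 − 26/5 = 239/5.
Numerically: ≈ 47.80000.
(This is only a lower bound; the true E[α(G)] may be larger.)

E[α(G)] ≥ 239/5 ≈ 47.80000.


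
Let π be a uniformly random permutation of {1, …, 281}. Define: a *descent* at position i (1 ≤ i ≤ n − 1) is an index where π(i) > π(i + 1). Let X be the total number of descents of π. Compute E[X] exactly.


Write X = Σ X_I over i = 1, …, 280, with X_I the indicator of one descent.
There are 280 indicators.
For each fixed i, the pair (π(i), π(i+1)) is a uniformly random ordered pair of distinct values from {1, …, 281}; by symmetry P[π(i) > π(i+1)] = 1/2.
By linearity: E[X] = 280 · (1/2) = (281 − 1) · (1/2) = 140 ≈ 140.00000.

E[X] = 140 = 140.00000.


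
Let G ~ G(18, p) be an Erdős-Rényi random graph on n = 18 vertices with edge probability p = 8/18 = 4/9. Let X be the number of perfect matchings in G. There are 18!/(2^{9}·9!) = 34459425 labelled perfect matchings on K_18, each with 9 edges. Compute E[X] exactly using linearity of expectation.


K_18 has 18!/(2^{9}·9!) = 34459425 labelled perfect matchings.
For each such perfect matching H, let X_H = 1 if all 9 edges of H are present in G. Then P[X_H = 1] = p^{9} = (4/9)^{9} = 262144/387420489.
Summing the indicators: E[X] = Σ_H E[X_H] = 34459425 · p^{9} = 34459425 · 262144/387420489 = 111522611200/4782969.
Numerically: E[X] ≈ 2.33e+04.

E[X] = 34459425 · (4/9)^{9} = 111522611200/4782969 ≈ 2.33e+04.


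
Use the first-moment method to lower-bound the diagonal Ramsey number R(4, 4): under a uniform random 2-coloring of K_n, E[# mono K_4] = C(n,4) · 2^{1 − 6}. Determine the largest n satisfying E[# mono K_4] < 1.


We need C(n, 4) · 2^{1 − 6} < 1, i.e. C(n, 4) < 2^{6 − 1} = 32.
Check values of n near the boundary:
  n = 4: C(4, 4) = 1; 1 < 32? YES
  n = 5: C(5, 4) = 5; 5 < 32? YES
  n = 6: C(6, 4) = 15; 15 < 32? YES
  n = 7: C(7, 4) = 35; 35 < 32? NO
  n = 8: C(8, 4) = 70; 70 < 32? NO
  n = 9: C(9, 4) = 126; 126 < 32? NO
The largest n with C(n, 4) < 32 is n = 6 (where E[X] = 15/32 ≈ 0.46875). Hence R(4, 4) > 6, i.e. R(4, 4) ≥ 7.

Largest n = 6; hence R(4, 4) > 6.


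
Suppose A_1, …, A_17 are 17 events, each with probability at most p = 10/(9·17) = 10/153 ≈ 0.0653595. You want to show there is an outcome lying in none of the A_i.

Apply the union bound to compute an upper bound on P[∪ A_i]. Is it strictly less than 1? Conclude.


Union bound: P[∪_{i=1}^{17} A_i] ≤ Σ_i P[A_i] ≤ 17·p = 17·(10/153) = 10/9.
Numerically: 10/9 ≈ 1.1111111.
Is 10/9 < 1? NO.
Since the bound 10/9 is ≥ 1, the union bound is uninformative here; it does NOT by itself certify existence.

17·p = 10/9 ≈ 1.1111111; existence NOT certified by the union bound.


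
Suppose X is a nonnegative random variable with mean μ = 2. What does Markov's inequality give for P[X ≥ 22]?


μ = E[X] = 2, a = 22.
Markov: P[X ≥ 22] ≤ μ/a = (2)/22 = 1/11.
Numerically: ≈ 0.09091.
(Since a = 22 > μ = 2.00000, the bound 1/11 is < 1 and informative.)

P[X ≥ 22] ≤ 1/11 ≈ 0.09091.


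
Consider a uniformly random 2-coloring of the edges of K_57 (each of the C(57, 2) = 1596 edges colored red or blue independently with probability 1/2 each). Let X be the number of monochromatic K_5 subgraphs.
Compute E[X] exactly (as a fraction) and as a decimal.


Let X = Σ_S X_S over the C(57, 5) = 4187106 subsets S of size 5, where X_S = 1 if the K_5 on S is monochromatic.
For a fixed S, the K_5 on S has C(5, 2) = 10 edges. P[all 10 edges red] = (1/2)^10, and likewise for blue, so P[monochromatic] = 2·(1/2)^10 = 2^{1 − 10} = 1/512.
By linearity: E[X] = C(57, 5) · 2^{1 − 10} = 4187106 · 1/512 = 2093553/256.
Numerically: E[X] ≈ 8177.9414.

E[X] = C(57,5)·2^(1−C(5,2)) = 2093553/256 ≈ 8177.9414.


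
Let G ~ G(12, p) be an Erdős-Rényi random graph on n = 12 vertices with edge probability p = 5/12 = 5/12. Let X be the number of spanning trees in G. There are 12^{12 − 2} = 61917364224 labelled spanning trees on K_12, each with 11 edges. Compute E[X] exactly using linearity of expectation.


K_12 has 12^{12 − 2} = 61917364224 labelled spanning trees.
For each such spanning tree H, let X_H = 1 if all 11 edges of H are present in G. Then P[X_H = 1] = p^{11} = (5/12)^{11} = 48828125/743008370688.
By linearity of expectation: E[X] = Σ_H E[X_H] = 61917364224 · p^{11} = 61917364224 · 48828125/743008370688 = 48828125/12.
Numerically: E[X] ≈ 4.07e+06.

E[X] = 61917364224 · (5/12)^{11} = 48828125/12 ≈ 4.07e+06.
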